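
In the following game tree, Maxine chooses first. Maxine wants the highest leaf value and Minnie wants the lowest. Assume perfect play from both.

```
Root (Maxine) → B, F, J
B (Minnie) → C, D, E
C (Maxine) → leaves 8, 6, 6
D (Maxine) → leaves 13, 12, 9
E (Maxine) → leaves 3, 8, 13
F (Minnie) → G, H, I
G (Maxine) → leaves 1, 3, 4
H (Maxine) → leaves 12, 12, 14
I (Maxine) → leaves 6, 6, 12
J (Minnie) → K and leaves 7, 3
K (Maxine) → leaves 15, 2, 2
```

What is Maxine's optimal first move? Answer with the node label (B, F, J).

B

C (Maxine): max(8, 6, 6) = 8
D (Maxine): max(13, 12, 9) = 13
E (Maxine): max(3, 8, 13) = 13
B (Minnie): min(8, 13, 13) = 8
G (Maxine): max(1, 3, 4) = 4
H (Maxine): max(12, 12, 14) = 14
I (Maxine): max(6, 6, 12) = 12
F (Minnie): min(4, 14, 12) = 4
K (Maxine): max(15, 2, 2) = 15
J (Minnie): min(15, 7, 3) = 3
Root (Maxine): max(8, 4, 3) = 8
Maxine picks the child with the highest value: B (value 8).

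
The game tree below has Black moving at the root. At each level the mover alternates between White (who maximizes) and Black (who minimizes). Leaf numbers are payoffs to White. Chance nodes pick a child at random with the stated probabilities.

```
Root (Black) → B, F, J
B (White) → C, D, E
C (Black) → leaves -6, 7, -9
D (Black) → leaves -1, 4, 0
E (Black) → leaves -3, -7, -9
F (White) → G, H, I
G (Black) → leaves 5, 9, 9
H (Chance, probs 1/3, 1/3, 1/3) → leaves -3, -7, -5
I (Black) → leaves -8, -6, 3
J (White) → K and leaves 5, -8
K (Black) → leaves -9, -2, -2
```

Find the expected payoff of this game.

-1

C (Black): min(-6, 7, -9) = -9
D (Black): min(-1, 4, 0) = -1
E (Black): min(-3, -7, -9) = -9
B (White): max(-9, -1, -9) = -1
G (Black): min(5, 9, 9) = 5
H (Chance): 1/3·-3 + 1/3·-7 + 1/3·-5 = -5
I (Black): min(-8, -6, 3) = -8
F (White): max(5, -5, -8) = 5
K (Black): min(-9, -2, -2) = -9
J (White): max(-9, 5, -8) = 5
Root (Black): min(-1, 5, 5) = -1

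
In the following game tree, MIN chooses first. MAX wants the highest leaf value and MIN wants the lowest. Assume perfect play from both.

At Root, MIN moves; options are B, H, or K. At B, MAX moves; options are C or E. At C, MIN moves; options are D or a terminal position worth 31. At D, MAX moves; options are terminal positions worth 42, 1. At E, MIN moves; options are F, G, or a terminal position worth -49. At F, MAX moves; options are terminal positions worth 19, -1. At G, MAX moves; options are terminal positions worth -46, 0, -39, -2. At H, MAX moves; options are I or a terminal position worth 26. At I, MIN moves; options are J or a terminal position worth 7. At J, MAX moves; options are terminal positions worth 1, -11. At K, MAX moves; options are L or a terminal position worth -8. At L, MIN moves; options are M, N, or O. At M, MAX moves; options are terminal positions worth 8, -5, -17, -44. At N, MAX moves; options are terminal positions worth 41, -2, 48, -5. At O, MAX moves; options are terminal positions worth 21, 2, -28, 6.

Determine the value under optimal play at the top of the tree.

D (MAX): max(42, 1) = 42
C (MIN): min(42, 31) = 31
F (MAX): max(19, -1) = 19
G (MAX): max(-46, 0, -39, -2) = 0
E (MIN): min(19, 0, -49) = -49
B (MAX): max(31, -49) = 31
J (MAX): max(1, -11) = 1
I (MIN): min(1, 7) = 1
H (MAX): max(1, 26) = 26
M (MAX): max(8, -5, -17, -44) = 8
N (MAX): max(41, -2, 48, -5) = 48
O (MAX): max(21, 2, -28, 6) = 21
L (MIN): min(8, 48, 21) = 8
K (MAX): max(8, -8) = 8
Root (MIN): min(31, 26, 8) = 8

8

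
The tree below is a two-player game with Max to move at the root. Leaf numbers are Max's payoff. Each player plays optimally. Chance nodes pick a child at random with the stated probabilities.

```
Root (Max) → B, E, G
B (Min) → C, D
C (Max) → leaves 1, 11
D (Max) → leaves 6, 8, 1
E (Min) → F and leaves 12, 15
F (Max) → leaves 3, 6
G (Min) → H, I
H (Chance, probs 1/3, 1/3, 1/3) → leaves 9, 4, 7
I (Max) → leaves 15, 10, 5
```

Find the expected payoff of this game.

C (Max): max(1, 11) = 11
D (Max): max(6, 8, 1) = 8
B (Min): min(11, 8) = 8
F (Max): max(3, 6) = 6
E (Min): min(6, 12, 15) = 6
H (Chance): 1/3·9 + 1/3·4 + 1/3·7 = 6.67
I (Max): max(15, 10, 5) = 15
G (Min): min(6.67, 15) = 6.67
Root (Max): max(8, 6, 6.67) = 8

8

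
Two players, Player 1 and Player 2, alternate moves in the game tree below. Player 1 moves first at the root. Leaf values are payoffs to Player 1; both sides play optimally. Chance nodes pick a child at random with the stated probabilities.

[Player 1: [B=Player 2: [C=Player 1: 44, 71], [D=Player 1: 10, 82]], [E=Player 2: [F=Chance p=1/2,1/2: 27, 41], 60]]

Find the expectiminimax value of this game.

71

C (Player 1): max(44, 71) = 71
D (Player 1): max(10, 82) = 82
B (Player 2): min(71, 82) = 71
F (Chance): 1/2·27 + 1/2·41 = 34
E (Player 2): min(34, 60) = 34
Root (Player 1): max(71, 34) = 71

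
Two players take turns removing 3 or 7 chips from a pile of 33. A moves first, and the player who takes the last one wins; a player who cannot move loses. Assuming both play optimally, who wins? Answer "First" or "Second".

First

i:   0  1  2  3  4  5  6  7  8  9 10 11 12 13 14 15 16 17 18 19 20 21 22 23 24 25 26 27 28 29 30 31 32 33
     L  L  L  W  W  W  L  W  W  W  L  L  L  W  W  W  L  W  W  W  L  L  L  W  W  W  L  W  W  W  L  L  L  W
Position 33 is W, so the first player wins.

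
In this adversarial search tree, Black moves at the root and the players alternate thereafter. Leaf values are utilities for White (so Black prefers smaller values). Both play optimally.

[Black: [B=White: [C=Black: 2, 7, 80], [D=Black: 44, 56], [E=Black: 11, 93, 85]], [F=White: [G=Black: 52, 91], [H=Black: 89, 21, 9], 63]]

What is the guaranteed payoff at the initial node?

44

C (Black): min(2, 7, 80) = 2
D (Black): min(44, 56) = 44
E (Black): min(11, 93, 85) = 11
B (White): max(2, 44, 11) = 44
G (Black): min(52, 91) = 52
H (Black): min(89, 21, 9) = 9
F (White): max(52, 9, 63) = 63
Root (Black): min(44, 63) = 44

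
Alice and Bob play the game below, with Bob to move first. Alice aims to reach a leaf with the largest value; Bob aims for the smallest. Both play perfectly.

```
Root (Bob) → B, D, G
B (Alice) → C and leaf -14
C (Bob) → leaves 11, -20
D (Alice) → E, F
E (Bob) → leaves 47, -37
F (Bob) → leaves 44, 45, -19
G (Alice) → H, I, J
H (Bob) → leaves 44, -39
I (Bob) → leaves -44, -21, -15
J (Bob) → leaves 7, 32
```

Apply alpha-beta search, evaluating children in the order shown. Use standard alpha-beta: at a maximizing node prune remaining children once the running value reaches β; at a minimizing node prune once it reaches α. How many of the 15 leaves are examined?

C [α=-∞,β=+∞]: v=-20
B [α=-∞,β=+∞]: v=-14
E [α=-∞,β=-14]: v=-37
F [α=-37,β=-14]: v=-19
D [α=-∞,β=-14]: v=-19
H [α=-∞,β=-19]: v=-39
I [α=-39,β=-19]: v=-44 after child 1 ≤ α → α-cutoff, skip 2
J [α=-39,β=-19]: v=7
G [α=-∞,β=-19]: v=7
Root [α=-∞,β=+∞]: v=-19
Leaves evaluated: 13 of 15.

13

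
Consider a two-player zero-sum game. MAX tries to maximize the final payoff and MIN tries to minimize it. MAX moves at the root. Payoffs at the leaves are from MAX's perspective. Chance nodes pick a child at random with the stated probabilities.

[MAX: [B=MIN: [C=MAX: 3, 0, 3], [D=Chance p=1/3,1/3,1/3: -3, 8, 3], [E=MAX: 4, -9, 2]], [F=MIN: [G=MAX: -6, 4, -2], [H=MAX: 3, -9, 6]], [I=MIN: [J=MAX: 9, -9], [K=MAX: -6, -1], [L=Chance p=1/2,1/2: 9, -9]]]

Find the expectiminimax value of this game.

C (MAX): max(3, 0, 3) = 3
D (Chance): 1/3·-3 + 1/3·8 + 1/3·3 = 2.67
E (MAX): max(4, -9, 2) = 4
B (MIN): min(3, 2.67, 4) = 2.67
G (MAX): max(-6, 4, -2) = 4
H (MAX): max(3, -9, 6) = 6
F (MIN): min(4, 6) = 4
J (MAX): max(9, -9) = 9
K (MAX): max(-6, -1) = -1
L (Chance): 1/2·9 + 1/2·-9 = 0
I (MIN): min(9, -1, 0) = -1
Root (MAX): max(2.67, 4, -1) = 4

4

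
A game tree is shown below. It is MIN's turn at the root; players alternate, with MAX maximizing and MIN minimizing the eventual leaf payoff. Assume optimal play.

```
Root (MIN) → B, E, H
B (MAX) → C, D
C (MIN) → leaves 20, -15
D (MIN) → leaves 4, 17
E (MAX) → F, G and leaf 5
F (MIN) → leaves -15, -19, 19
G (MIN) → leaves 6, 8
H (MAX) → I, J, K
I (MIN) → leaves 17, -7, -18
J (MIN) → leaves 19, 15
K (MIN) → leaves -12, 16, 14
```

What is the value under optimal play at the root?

C (MIN): min(20, -15) = -15
D (MIN): min(4, 17) = 4
B (MAX): max(-15, 4) = 4
F (MIN): min(-15, -19, 19) = -19
G (MIN): min(6, 8) = 6
E (MAX): max(-19, 6, 5) = 6
I (MIN): min(17, -7, -18) = -18
J (MIN): min(19, 15) = 15
K (MIN): min(-12, 16, 14) = -12
H (MAX): max(-18, 15, -12) = 15
Root (MIN): min(4, 6, 15) = 4

4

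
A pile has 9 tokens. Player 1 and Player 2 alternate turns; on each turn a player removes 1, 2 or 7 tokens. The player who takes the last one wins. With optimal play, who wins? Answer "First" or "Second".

Mark each pile size as W (mover wins) or L (mover loses):
i:   0  1  2  3  4  5  6  7  8  9
     L  W  W  L  W  W  L  W  W  L
Position 9 is L, so the second player wins.

Second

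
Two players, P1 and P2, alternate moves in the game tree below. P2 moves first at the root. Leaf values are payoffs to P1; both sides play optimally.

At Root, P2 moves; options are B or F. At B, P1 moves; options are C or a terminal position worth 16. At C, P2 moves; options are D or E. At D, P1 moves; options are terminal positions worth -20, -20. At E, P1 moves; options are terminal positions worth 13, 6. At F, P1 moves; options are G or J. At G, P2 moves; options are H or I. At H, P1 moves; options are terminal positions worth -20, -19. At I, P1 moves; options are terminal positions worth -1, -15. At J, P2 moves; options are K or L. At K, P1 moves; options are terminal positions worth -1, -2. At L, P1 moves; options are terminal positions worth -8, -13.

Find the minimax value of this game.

-8

D (P1): max(-20, -20) = -20
E (P1): max(13, 6) = 13
C (P2): min(-20, 13) = -20
B (P1): max(-20, 16) = 16
H (P1): max(-20, -19) = -19
I (P1): max(-1, -15) = -1
G (P2): min(-19, -1) = -19
K (P1): max(-1, -2) = -1
L (P1): max(-8, -13) = -8
J (P2): min(-1, -8) = -8
F (P1): max(-19, -8) = -8
Root (P2): min(16, -8) = -8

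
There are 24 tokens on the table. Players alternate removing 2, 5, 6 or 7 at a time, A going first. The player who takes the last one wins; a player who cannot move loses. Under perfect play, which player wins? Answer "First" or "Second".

Second

W/L table (W = player to move can force a win):
i:   0  1  2  3  4  5  6  7  8  9 10 11 12 13 14 15 16 17 18 19 20 21 22 23 24
     L  L  W  W  L  W  W  W  W  W  W  W  L  L  W  W  L  W  W  W  W  W  W  W  L
Position 24 is L, so the second player wins.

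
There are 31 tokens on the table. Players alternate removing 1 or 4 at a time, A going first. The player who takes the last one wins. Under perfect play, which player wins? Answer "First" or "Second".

First

Compute winning (W) and losing (L) positions by backward induction:
i:   0  1  2  3  4  5  6  7  8  9 10 11 12 13 14 15 16 17 18 19 20 21 22 23 24 25 26 27 28 29 30 31
     L  W  L  W  W  L  W  L  W  W  L  W  L  W  W  L  W  L  W  W  L  W  L  W  W  L  W  L  W  W  L  W
Position 31 is W, so the first player wins.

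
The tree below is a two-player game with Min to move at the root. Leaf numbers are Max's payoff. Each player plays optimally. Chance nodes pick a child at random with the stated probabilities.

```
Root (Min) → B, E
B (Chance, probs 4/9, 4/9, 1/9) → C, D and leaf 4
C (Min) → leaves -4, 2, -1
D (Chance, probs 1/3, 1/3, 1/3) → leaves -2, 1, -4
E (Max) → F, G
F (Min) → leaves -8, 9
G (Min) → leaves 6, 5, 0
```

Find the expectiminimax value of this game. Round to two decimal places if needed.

C (Min): min(-4, 2, -1) = -4
D (Chance): 1/3·-2 + 1/3·1 + 1/3·-4 = -1.67
B (Chance): 4/9·-4 + 4/9·-1.67 + 1/9·4 = -2.07
F (Min): min(-8, 9) = -8
G (Min): min(6, 5, 0) = 0
E (Max): max(-8, 0) = 0
Root (Min): min(-2.07, 0) = -2.07

-2.07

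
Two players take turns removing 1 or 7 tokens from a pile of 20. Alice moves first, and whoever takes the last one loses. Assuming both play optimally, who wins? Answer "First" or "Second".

Compute winning (W) and losing (L) positions by backward induction:
i:   0  1  2  3  4  5  6  7  8  9 10 11 12 13 14 15 16 17 18 19 20
     W  L  W  L  W  L  W  L  W  L  W  L  W  L  W  L  W  L  W  L  W
Position 20 is W, so the first player wins.

First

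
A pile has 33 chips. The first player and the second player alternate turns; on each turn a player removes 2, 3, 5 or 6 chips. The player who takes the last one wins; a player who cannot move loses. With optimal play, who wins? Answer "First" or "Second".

Positions where the player to move wins (W) vs loses (L):
i:   0  1  2  3  4  5  6  7  8  9 10 11 12 13 14 15 16 17 18 19 20 21 22 23 24 25 26 27 28 29 30 31 32 33
     L  L  W  W  W  W  W  W  L  L  W  W  W  W  W  W  L  L  W  W  W  W  W  W  L  L  W  W  W  W  W  W  L  L
Position 33 is L, so the second player wins.

Second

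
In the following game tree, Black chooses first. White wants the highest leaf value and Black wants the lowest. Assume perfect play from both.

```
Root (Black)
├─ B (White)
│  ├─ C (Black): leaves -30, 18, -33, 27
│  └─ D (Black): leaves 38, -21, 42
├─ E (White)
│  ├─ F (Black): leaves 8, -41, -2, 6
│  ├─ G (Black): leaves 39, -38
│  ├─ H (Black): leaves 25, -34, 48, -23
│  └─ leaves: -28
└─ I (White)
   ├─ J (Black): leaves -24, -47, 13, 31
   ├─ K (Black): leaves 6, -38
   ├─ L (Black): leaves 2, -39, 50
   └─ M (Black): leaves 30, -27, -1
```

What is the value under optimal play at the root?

C (Black): min(-30, 18, -33, 27) = -33
D (Black): min(38, -21, 42) = -21
B (White): max(-33, -21) = -21
F (Black): min(8, -41, -2, 6) = -41
G (Black): min(39, -38) = -38
H (Black): min(25, -34, 48, -23) = -34
E (White): max(-41, -38, -34, -28) = -28
J (Black): min(-24, -47, 13, 31) = -47
K (Black): min(6, -38) = -38
L (Black): min(2, -39, 50) = -39
M (Black): min(30, -27, -1) = -27
I (White): max(-47, -38, -39, -27) = -27
Root (Black): min(-21, -28, -27) = -28

-28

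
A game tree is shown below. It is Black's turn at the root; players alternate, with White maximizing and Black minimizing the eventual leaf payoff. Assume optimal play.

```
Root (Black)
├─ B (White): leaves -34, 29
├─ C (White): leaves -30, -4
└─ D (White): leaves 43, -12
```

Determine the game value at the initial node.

-4

B (White): max(-34, 29) = 29
C (White): max(-30, -4) = -4
D (White): max(43, -12) = 43
Root (Black): min(29, -4, 43) = -4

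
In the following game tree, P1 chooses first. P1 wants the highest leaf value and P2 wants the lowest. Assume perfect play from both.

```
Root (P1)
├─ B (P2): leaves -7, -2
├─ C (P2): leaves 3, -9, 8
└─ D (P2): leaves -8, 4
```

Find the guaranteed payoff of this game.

-7

B (P2): min(-7, -2) = -7
C (P2): min(3, -9, 8) = -9
D (P2): min(-8, 4) = -8
Root (P1): max(-7, -9, -8) = -7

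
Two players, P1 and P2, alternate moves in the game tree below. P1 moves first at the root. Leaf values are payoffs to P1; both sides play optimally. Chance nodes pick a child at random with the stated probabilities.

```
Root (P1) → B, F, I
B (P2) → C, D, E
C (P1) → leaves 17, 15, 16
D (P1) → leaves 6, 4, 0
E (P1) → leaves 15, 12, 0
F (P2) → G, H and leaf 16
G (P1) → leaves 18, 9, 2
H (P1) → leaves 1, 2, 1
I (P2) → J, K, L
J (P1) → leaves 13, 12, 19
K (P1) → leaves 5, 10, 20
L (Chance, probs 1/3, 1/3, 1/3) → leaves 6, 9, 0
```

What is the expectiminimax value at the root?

C (P1): max(17, 15, 16) = 17
D (P1): max(6, 4, 0) = 6
E (P1): max(15, 12, 0) = 15
B (P2): min(17, 6, 15) = 6
G (P1): max(18, 9, 2) = 18
H (P1): max(1, 2, 1) = 2
F (P2): min(18, 2, 16) = 2
J (P1): max(13, 12, 19) = 19
K (P1): max(5, 10, 20) = 20
L (Chance): 1/3·6 + 1/3·9 + 1/3·0 = 5
I (P2): min(19, 20, 5) = 5
Root (P1): max(6, 2, 5) = 6

6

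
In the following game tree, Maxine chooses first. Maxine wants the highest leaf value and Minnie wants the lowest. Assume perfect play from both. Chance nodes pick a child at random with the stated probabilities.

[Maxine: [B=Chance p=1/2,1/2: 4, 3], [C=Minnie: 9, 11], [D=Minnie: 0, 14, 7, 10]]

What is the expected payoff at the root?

9

B (Chance): 1/2·4 + 1/2·3 = 3.5
C (Minnie): min(9, 11) = 9
D (Minnie): min(0, 14, 7, 10) = 0
Root (Maxine): max(3.5, 9, 0) = 9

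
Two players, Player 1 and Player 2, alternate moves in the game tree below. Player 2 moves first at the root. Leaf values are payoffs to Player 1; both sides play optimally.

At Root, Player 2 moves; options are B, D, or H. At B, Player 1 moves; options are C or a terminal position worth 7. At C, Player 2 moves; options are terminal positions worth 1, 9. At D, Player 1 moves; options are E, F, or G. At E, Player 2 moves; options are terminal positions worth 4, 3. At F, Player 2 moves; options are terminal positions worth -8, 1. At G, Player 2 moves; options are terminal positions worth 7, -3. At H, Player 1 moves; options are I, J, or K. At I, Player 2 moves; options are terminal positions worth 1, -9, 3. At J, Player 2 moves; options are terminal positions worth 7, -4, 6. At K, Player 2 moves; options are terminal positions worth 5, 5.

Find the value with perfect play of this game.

C (Player 2): min(1, 9) = 1
B (Player 1): max(1, 7) = 7
E (Player 2): min(4, 3) = 3
F (Player 2): min(-8, 1) = -8
G (Player 2): min(7, -3) = -3
D (Player 1): max(3, -8, -3) = 3
I (Player 2): min(1, -9, 3) = -9
J (Player 2): min(7, -4, 6) = -4
K (Player 2): min(5, 5) = 5
H (Player 1): max(-9, -4, 5) = 5
Root (Player 2): min(7, 3, 5) = 3

3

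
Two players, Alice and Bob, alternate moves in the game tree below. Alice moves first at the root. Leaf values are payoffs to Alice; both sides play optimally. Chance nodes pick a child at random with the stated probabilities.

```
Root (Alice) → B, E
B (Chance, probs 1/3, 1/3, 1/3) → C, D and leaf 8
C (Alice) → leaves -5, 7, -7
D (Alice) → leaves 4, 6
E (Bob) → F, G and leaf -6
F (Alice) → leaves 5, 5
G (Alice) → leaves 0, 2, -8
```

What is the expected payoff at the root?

C (Alice): max(-5, 7, -7) = 7
D (Alice): max(4, 6) = 6
B (Chance): 1/3·7 + 1/3·6 + 1/3·8 = 7
F (Alice): max(5, 5) = 5
G (Alice): max(0, 2, -8) = 2
E (Bob): min(5, 2, -6) = -6
Root (Alice): max(7, -6) = 7

7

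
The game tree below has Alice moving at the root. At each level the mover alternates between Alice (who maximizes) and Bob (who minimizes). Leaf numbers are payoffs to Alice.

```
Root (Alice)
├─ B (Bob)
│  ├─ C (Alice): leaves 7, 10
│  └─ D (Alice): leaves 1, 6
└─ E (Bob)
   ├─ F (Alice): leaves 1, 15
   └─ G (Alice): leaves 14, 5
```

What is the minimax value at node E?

F: max(1, 15) = 15
G: max(14, 5) = 14
E: min(15, 14) = 14

14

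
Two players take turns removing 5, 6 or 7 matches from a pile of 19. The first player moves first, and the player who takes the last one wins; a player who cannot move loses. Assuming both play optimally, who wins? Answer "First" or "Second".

First

Positions where the player to move wins (W) vs loses (L):
i:   0  1  2  3  4  5  6  7  8  9 10 11 12 13 14 15 16 17 18 19
     L  L  L  L  L  W  W  W  W  W  W  W  L  L  L  L  L  W  W  W
Position 19 is W, so the first player wins.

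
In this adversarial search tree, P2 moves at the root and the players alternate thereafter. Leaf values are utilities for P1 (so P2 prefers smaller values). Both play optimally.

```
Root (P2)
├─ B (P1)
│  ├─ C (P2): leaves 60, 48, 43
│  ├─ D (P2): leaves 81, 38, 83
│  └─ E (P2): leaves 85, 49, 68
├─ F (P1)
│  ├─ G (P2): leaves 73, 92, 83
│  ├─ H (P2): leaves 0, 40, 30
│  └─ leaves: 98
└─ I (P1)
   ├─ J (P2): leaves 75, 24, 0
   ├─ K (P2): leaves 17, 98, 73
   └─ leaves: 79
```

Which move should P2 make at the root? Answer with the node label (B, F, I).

B

C (P2): min(60, 48, 43) = 43
D (P2): min(81, 38, 83) = 38
E (P2): min(85, 49, 68) = 49
B (P1): max(43, 38, 49) = 49
G (P2): min(73, 92, 83) = 73
H (P2): min(0, 40, 30) = 0
F (P1): max(73, 0, 98) = 98
J (P2): min(75, 24, 0) = 0
K (P2): min(17, 98, 73) = 17
I (P1): max(0, 17, 79) = 79
Root (P2): min(49, 98, 79) = 49
P2 picks the child with the lowest value: B (value 49).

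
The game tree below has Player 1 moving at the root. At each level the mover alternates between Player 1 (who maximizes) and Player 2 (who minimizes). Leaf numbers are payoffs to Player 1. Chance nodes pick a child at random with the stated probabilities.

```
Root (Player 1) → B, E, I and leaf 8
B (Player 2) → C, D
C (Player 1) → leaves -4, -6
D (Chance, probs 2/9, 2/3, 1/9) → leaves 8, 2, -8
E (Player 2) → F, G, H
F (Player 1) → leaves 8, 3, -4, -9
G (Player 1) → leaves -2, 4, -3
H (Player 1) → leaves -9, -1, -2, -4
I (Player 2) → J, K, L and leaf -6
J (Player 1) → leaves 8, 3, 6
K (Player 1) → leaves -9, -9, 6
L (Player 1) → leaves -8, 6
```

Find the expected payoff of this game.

8

C (Player 1): max(-4, -6) = -4
D (Chance): 2/9·8 + 2/3·2 + 1/9·-8 = 2.22
B (Player 2): min(-4, 2.22) = -4
F (Player 1): max(8, 3, -4, -9) = 8
G (Player 1): max(-2, 4, -3) = 4
H (Player 1): max(-9, -1, -2, -4) = -1
E (Player 2): min(8, 4, -1) = -1
J (Player 1): max(8, 3, 6) = 8
K (Player 1): max(-9, -9, 6) = 6
L (Player 1): max(-8, 6) = 6
I (Player 2): min(8, 6, 6, -6) = -6
Root (Player 1): max(-4, -1, -6, 8) = 8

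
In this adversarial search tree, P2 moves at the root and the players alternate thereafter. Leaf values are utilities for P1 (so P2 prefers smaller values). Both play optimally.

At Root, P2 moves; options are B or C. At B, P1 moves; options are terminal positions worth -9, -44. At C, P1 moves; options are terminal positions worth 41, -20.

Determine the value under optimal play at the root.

-9

B (P1): max(-9, -44) = -9
C (P1): max(41, -20) = 41
Root (P2): min(-9, 41) = -9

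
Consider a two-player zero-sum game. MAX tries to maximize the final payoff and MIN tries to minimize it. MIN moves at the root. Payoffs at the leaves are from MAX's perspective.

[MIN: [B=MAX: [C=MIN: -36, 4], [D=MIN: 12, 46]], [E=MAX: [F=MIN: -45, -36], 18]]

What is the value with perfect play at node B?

12

C: min(-36, 4) = -36
D: min(12, 46) = 12
B: max(-36, 12) = 12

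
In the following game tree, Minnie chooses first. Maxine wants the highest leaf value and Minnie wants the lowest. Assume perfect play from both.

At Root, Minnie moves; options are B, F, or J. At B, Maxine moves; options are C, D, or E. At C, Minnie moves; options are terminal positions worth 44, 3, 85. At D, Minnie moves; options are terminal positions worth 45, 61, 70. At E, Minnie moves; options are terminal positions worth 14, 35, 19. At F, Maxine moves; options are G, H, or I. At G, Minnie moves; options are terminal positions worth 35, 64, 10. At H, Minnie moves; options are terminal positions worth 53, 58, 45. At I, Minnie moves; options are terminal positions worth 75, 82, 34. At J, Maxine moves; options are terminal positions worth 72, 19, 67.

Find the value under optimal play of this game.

C (Minnie): min(44, 3, 85) = 3
D (Minnie): min(45, 61, 70) = 45
E (Minnie): min(14, 35, 19) = 14
B (Maxine): max(3, 45, 14) = 45
G (Minnie): min(35, 64, 10) = 10
H (Minnie): min(53, 58, 45) = 45
I (Minnie): min(75, 82, 34) = 34
F (Maxine): max(10, 45, 34) = 45
J (Maxine): max(72, 19, 67) = 72
Root (Minnie): min(45, 45, 72) = 45

45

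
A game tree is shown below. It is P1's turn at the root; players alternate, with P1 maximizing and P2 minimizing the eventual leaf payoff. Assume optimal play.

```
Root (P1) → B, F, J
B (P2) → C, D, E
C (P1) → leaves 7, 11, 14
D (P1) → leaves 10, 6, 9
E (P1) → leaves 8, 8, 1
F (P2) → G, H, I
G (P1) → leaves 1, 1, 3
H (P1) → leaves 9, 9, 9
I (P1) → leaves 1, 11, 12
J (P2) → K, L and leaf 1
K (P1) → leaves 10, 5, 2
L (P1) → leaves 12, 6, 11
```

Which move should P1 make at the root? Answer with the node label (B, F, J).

B

C (P1): max(7, 11, 14) = 14
D (P1): max(10, 6, 9) = 10
E (P1): max(8, 8, 1) = 8
B (P2): min(14, 10, 8) = 8
G (P1): max(1, 1, 3) = 3
H (P1): max(9, 9, 9) = 9
I (P1): max(1, 11, 12) = 12
F (P2): min(3, 9, 12) = 3
K (P1): max(10, 5, 2) = 10
L (P1): max(12, 6, 11) = 12
J (P2): min(10, 12, 1) = 1
Root (P1): max(8, 3, 1) = 8
P1 picks the child with the highest value: B (value 8).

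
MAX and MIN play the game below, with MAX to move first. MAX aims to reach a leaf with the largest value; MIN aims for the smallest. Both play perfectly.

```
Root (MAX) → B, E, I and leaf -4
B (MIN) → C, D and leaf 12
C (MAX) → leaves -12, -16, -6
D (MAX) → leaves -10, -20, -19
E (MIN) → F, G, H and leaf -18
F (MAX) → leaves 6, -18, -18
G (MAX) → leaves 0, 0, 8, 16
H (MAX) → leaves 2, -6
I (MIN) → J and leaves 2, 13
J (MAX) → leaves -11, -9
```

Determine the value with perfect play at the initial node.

-4

C (MAX): max(-12, -16, -6) = -6
D (MAX): max(-10, -20, -19) = -10
B (MIN): min(-6, -10, 12) = -10
F (MAX): max(6, -18, -18) = 6
G (MAX): max(0, 0, 8, 16) = 16
H (MAX): max(2, -6) = 2
E (MIN): min(6, 16, 2, -18) = -18
J (MAX): max(-11, -9) = -9
I (MIN): min(-9, 2, 13) = -9
Root (MAX): max(-10, -18, -9, -4) = -4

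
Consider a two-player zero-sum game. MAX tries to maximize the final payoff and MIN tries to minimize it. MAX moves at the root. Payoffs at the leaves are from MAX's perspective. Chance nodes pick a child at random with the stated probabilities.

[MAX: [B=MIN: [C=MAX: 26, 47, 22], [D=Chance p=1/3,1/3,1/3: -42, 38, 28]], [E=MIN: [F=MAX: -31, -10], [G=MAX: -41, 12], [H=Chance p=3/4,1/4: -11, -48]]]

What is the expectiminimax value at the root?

8

C (MAX): max(26, 47, 22) = 47
D (Chance): 1/3·-42 + 1/3·38 + 1/3·28 = 8
B (MIN): min(47, 8) = 8
F (MAX): max(-31, -10) = -10
G (MAX): max(-41, 12) = 12
H (Chance): 3/4·-11 + 1/4·-48 = -20.25
E (MIN): min(-10, 12, -20.25) = -20.25
Root (MAX): max(8, -20.25) = 8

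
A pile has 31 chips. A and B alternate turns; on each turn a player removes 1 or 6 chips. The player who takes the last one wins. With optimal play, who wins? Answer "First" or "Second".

First

Mark each pile size as W (mover wins) or L (mover loses):
i:   0  1  2  3  4  5  6  7  8  9 10 11 12 13 14 15 16 17 18 19 20 21 22 23 24 25 26 27 28 29 30 31
     L  W  L  W  L  W  W  L  W  L  W  L  W  W  L  W  L  W  L  W  W  L  W  L  W  L  W  W  L  W  L  W
Position 31 is W, so the first player wins.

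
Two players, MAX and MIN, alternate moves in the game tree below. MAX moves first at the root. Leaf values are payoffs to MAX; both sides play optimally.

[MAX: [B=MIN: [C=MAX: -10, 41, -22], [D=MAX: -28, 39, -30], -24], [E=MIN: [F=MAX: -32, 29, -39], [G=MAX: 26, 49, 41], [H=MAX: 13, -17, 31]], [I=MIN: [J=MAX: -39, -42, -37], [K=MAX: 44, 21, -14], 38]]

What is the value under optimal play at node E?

29

F: max(-32, 29, -39) = 29
G: max(26, 49, 41) = 49
H: max(13, -17, 31) = 31
E: min(29, 49, 31) = 29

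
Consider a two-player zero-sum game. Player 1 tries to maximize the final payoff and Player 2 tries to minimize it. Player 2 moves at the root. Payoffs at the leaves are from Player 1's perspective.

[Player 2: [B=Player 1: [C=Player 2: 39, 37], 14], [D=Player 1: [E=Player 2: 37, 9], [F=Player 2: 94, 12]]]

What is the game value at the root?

C (Player 2): min(39, 37) = 37
B (Player 1): max(37, 14) = 37
E (Player 2): min(37, 9) = 9
F (Player 2): min(94, 12) = 12
D (Player 1): max(9, 12) = 12
Root (Player 2): min(37, 12) = 12

12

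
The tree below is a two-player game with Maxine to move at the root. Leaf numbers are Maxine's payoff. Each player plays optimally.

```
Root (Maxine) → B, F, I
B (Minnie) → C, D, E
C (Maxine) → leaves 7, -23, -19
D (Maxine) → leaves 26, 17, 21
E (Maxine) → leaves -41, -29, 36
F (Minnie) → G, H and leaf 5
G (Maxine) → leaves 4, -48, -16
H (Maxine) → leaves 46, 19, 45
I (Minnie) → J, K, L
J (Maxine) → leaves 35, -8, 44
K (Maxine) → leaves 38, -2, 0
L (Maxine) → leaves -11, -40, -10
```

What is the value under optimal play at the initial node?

C (Maxine): max(7, -23, -19) = 7
D (Maxine): max(26, 17, 21) = 26
E (Maxine): max(-41, -29, 36) = 36
B (Minnie): min(7, 26, 36) = 7
G (Maxine): max(4, -48, -16) = 4
H (Maxine): max(46, 19, 45) = 46
F (Minnie): min(4, 46, 5) = 4
J (Maxine): max(35, -8, 44) = 44
K (Maxine): max(38, -2, 0) = 38
L (Maxine): max(-11, -40, -10) = -10
I (Minnie): min(44, 38, -10) = -10
Root (Maxine): max(7, 4, -10) = 7

7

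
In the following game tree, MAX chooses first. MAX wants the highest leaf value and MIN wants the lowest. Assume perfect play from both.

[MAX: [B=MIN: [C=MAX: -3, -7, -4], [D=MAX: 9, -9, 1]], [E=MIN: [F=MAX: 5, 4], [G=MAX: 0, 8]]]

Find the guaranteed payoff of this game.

5

C (MAX): max(-3, -7, -4) = -3
D (MAX): max(9, -9, 1) = 9
B (MIN): min(-3, 9) = -3
F (MAX): max(5, 4) = 5
G (MAX): max(0, 8) = 8
E (MIN): min(5, 8) = 5
Root (MAX): max(-3, 5) = 5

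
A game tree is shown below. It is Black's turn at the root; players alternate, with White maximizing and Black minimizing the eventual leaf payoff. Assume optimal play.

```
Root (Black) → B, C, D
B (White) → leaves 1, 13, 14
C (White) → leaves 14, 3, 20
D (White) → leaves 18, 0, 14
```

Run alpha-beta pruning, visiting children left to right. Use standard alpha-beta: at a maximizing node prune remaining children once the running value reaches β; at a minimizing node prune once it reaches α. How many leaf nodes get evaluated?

B [α=-∞,β=+∞]: v=14
C [α=-∞,β=14]: v=14 after child 1 ≥ β → β-cutoff, skip 2
D [α=-∞,β=14]: v=18 after child 1 ≥ β → β-cutoff, skip 2
Root [α=-∞,β=+∞]: v=14
Leaves evaluated: 5 of 9.

5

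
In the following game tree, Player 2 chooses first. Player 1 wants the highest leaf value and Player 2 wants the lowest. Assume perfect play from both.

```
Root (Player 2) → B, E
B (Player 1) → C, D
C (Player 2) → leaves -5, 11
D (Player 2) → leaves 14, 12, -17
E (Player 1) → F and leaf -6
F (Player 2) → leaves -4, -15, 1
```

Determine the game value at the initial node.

C (Player 2): min(-5, 11) = -5
D (Player 2): min(14, 12, -17) = -17
B (Player 1): max(-5, -17) = -5
F (Player 2): min(-4, -15, 1) = -15
E (Player 1): max(-15, -6) = -6
Root (Player 2): min(-5, -6) = -6

-6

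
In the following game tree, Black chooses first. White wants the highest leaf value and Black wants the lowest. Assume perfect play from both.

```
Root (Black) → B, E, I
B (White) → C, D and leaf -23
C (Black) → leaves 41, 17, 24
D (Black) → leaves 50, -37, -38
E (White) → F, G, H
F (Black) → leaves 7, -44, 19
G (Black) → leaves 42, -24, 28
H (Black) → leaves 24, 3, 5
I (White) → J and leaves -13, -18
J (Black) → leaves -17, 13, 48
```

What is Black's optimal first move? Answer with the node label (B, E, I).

C (Black): min(41, 17, 24) = 17
D (Black): min(50, -37, -38) = -38
B (White): max(17, -38, -23) = 17
F (Black): min(7, -44, 19) = -44
G (Black): min(42, -24, 28) = -24
H (Black): min(24, 3, 5) = 3
E (White): max(-44, -24, 3) = 3
J (Black): min(-17, 13, 48) = -17
I (White): max(-17, -13, -18) = -13
Root (Black): min(17, 3, -13) = -13
Black picks the child with the lowest value: I (value -13).

I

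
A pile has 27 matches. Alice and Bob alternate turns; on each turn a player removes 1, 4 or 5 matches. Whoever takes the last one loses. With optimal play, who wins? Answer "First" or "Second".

Second

i:   0  1  2  3  4  5  6  7  8  9 10 11 12 13 14 15 16 17 18 19 20 21 22 23 24 25 26 27
     W  L  W  L  W  W  W  W  W  L  W  L  W  W  W  W  W  L  W  L  W  W  W  W  W  L  W  L
Position 27 is L, so the second player wins.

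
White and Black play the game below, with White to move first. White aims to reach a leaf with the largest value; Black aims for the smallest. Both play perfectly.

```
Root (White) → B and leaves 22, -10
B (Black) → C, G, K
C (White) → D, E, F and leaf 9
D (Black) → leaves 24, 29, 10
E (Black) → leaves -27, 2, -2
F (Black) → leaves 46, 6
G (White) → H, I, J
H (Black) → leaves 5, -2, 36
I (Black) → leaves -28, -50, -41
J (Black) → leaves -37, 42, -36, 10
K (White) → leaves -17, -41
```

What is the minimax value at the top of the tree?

22

D (Black): min(24, 29, 10) = 10
E (Black): min(-27, 2, -2) = -27
F (Black): min(46, 6) = 6
C (White): max(10, -27, 6, 9) = 10
H (Black): min(5, -2, 36) = -2
I (Black): min(-28, -50, -41) = -50
J (Black): min(-37, 42, -36, 10) = -37
G (White): max(-2, -50, -37) = -2
K (White): max(-17, -41) = -17
B (Black): min(10, -2, -17) = -17
Root (White): max(-17, 22, -10) = 22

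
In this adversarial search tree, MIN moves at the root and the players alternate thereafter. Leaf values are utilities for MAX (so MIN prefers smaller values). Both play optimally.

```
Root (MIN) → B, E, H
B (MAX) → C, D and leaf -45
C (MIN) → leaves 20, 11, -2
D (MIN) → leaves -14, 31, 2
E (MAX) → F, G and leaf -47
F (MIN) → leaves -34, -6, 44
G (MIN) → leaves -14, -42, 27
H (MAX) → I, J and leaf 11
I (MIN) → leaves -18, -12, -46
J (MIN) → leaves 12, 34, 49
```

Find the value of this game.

-34

C (MIN): min(20, 11, -2) = -2
D (MIN): min(-14, 31, 2) = -14
B (MAX): max(-2, -14, -45) = -2
F (MIN): min(-34, -6, 44) = -34
G (MIN): min(-14, -42, 27) = -42
E (MAX): max(-34, -42, -47) = -34
I (MIN): min(-18, -12, -46) = -46
J (MIN): min(12, 34, 49) = 12
H (MAX): max(-46, 12, 11) = 12
Root (MIN): min(-2, -34, 12) = -34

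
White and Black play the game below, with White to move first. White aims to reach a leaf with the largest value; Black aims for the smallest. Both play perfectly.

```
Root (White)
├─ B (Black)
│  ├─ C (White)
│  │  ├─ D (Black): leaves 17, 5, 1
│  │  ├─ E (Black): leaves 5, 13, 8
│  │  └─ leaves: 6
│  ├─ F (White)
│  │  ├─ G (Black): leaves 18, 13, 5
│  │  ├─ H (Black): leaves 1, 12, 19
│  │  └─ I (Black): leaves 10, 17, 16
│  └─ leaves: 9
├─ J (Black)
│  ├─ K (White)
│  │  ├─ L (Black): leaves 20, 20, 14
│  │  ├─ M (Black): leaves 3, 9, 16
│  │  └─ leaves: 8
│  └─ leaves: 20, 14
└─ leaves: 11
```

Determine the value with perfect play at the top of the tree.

D (Black): min(17, 5, 1) = 1
E (Black): min(5, 13, 8) = 5
C (White): max(1, 5, 6) = 6
G (Black): min(18, 13, 5) = 5
H (Black): min(1, 12, 19) = 1
I (Black): min(10, 17, 16) = 10
F (White): max(5, 1, 10) = 10
B (Black): min(6, 10, 9) = 6
L (Black): min(20, 20, 14) = 14
M (Black): min(3, 9, 16) = 3
K (White): max(14, 3, 8) = 14
J (Black): min(14, 20, 14) = 14
Root (White): max(6, 14, 11) = 14

14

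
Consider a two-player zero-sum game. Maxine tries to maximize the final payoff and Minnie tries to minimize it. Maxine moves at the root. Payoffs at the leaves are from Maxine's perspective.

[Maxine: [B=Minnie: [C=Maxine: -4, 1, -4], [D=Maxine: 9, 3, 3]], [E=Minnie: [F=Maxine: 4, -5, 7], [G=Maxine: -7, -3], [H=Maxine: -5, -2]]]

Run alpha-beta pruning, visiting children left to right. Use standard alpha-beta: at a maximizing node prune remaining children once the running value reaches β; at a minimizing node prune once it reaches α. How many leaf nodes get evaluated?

C [α=-∞,β=+∞]: v=1
D [α=-∞,β=1]: v=9 after child 1 ≥ β → β-cutoff, skip 2
B [α=-∞,β=+∞]: v=1
F [α=1,β=+∞]: v=7
G [α=1,β=7]: v=-3
E [α=1,β=+∞]: v=-3 after child 2 ≤ α → α-cutoff, skip 1
Root [α=-∞,β=+∞]: v=1
Leaves evaluated: 9 of 13.

9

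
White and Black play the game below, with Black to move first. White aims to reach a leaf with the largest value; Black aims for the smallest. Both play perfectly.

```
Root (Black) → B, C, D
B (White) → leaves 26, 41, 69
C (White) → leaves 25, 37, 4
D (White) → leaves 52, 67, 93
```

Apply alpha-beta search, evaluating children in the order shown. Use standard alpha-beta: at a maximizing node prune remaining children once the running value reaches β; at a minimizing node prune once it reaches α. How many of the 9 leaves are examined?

7

B [α=-∞,β=+∞]: v=69
C [α=-∞,β=69]: v=37
D [α=-∞,β=37]: v=52 after child 1 ≥ β → β-cutoff, skip 2
Root [α=-∞,β=+∞]: v=37
Leaves evaluated: 7 of 9.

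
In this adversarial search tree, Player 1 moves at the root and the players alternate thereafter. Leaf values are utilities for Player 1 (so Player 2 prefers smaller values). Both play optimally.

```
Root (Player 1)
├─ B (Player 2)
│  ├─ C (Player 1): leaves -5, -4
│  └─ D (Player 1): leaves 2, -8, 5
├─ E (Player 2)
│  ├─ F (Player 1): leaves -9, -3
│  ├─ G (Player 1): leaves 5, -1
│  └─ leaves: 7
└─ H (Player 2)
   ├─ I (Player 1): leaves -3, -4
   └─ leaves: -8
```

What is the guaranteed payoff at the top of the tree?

C (Player 1): max(-5, -4) = -4
D (Player 1): max(2, -8, 5) = 5
B (Player 2): min(-4, 5) = -4
F (Player 1): max(-9, -3) = -3
G (Player 1): max(5, -1) = 5
E (Player 2): min(-3, 5, 7) = -3
I (Player 1): max(-3, -4) = -3
H (Player 2): min(-3, -8) = -8
Root (Player 1): max(-4, -3, -8) = -3

-3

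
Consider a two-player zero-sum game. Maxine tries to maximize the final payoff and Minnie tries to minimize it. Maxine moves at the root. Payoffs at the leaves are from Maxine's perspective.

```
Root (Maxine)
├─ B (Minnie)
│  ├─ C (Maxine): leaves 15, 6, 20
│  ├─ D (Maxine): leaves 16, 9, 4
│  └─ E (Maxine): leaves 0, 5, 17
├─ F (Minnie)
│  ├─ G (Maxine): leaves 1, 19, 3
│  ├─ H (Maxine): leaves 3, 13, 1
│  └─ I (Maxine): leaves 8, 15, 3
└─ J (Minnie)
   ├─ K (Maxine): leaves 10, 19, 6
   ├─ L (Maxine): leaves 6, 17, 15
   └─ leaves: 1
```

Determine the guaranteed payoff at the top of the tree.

16

C (Maxine): max(15, 6, 20) = 20
D (Maxine): max(16, 9, 4) = 16
E (Maxine): max(0, 5, 17) = 17
B (Minnie): min(20, 16, 17) = 16
G (Maxine): max(1, 19, 3) = 19
H (Maxine): max(3, 13, 1) = 13
I (Maxine): max(8, 15, 3) = 15
F (Minnie): min(19, 13, 15) = 13
K (Maxine): max(10, 19, 6) = 19
L (Maxine): max(6, 17, 15) = 17
J (Minnie): min(19, 17, 1) = 1
Root (Maxine): max(16, 13, 1) = 16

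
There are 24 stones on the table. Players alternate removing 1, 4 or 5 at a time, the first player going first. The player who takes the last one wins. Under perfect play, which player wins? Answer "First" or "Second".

Positions where the player to move wins (W) vs loses (L):
i:   0  1  2  3  4  5  6  7  8  9 10 11 12 13 14 15 16 17 18 19 20 21 22 23 24
     L  W  L  W  W  W  W  W  L  W  L  W  W  W  W  W  L  W  L  W  W  W  W  W  L
Position 24 is L, so the second player wins.

Second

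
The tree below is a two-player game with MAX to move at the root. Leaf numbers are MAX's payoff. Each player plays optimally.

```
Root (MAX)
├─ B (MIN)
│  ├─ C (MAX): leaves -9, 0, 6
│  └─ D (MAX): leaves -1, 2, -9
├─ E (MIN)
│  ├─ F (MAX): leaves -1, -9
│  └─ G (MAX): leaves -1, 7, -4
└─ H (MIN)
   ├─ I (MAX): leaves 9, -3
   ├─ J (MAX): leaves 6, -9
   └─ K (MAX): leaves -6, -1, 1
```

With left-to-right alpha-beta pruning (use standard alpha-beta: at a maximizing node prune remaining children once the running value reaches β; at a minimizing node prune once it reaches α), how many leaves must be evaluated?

C [α=-∞,β=+∞]: v=6
D [α=-∞,β=6]: v=2
B [α=-∞,β=+∞]: v=2
F [α=2,β=+∞]: v=-1
E [α=2,β=+∞]: v=-1 after child 1 ≤ α → α-cutoff, skip 1
I [α=2,β=+∞]: v=9
J [α=2,β=9]: v=6
K [α=2,β=6]: v=1
H [α=2,β=+∞]: v=1
Root [α=-∞,β=+∞]: v=2
Leaves evaluated: 15 of 18.

15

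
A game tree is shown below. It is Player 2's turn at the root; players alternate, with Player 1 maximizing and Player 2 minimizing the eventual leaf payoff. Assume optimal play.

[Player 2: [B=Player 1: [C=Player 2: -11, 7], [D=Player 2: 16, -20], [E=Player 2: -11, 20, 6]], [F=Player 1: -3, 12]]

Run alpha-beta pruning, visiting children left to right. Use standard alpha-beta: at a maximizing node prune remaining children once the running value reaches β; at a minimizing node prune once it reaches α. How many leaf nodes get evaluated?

6

C [α=-∞,β=+∞]: v=-11
D [α=-11,β=+∞]: v=-20
E [α=-11,β=+∞]: v=-11 after child 1 ≤ α → α-cutoff, skip 2
B [α=-∞,β=+∞]: v=-11
F [α=-∞,β=-11]: v=-3 after child 1 ≥ β → β-cutoff, skip 1
Root [α=-∞,β=+∞]: v=-11
Leaves evaluated: 6 of 9.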